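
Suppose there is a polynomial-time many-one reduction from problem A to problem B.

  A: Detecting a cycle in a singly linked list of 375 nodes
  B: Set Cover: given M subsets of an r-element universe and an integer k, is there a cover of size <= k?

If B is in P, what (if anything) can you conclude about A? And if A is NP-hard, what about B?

A poly-time reduction A <=_p B means any A-instance can be transformed to a B-instance in poly time.
If B is in P: compose the reduction with B's poly-time algorithm to solve A in poly time, so A is in P.
If A is NP-hard: every NP problem reduces to A, which reduces to B; composing reductions, every NP problem reduces to B, so B is NP-hard.
(Here in fact A is P and B is NP-complete.)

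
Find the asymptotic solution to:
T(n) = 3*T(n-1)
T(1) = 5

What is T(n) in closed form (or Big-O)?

Each step multiplies by 3. T(n) = T(1)*3^(n-1) = 5*3^(n-1).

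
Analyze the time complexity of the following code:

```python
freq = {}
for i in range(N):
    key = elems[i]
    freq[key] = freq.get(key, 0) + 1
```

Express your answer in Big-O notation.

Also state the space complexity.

Time complexity: O(n).
Space complexity: O(n).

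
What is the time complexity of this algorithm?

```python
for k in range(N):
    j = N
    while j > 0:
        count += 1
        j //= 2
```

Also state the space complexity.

Time complexity: O(n log n).
Space complexity: O(1).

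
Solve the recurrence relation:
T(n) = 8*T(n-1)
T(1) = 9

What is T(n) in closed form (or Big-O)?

Each step multiplies by 8. T(n) = T(1)*8^(n-1) = 9*8^(n-1).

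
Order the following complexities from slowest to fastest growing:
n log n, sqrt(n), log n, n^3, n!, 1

Ordered by growth rate: 1 < log n < sqrt(n) < n log n < n^3 < n!.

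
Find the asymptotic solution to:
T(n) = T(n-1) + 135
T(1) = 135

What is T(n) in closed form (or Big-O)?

Unrolling: T(n) = T(n-1) + 135 = T(n-2) + 2*135 = ... = T(1) + (n-1)*135 = 135 + (n-1)*135 = 135n.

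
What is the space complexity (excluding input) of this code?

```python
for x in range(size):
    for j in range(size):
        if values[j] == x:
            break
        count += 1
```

Space complexity: O(1).
Only a constant amount of auxiliary storage is used; nothing grows with n.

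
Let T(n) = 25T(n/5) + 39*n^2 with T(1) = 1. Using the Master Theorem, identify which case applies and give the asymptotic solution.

a=25, b=5, f(n)=39*n^2.
log_5(25) = 2, so n^(log_b(a)) = n^2.
f(n) = Theta(n^2), so Case 2 applies.
T(n) = Theta(n^2 log n).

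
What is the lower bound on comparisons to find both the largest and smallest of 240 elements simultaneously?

Pair elements first (floor(240/2) comparisons), then find max among winners and min among losers. Total: ceil(3*240/2) - 2 = 358 comparisons.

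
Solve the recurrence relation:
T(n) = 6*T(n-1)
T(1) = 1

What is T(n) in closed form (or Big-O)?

Each step multiplies by 6. T(n) = T(1)*6^(n-1) = 6^(n-1).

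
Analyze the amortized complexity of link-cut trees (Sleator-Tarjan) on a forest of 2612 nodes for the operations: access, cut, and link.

Link-cut trees represent the forest using splay trees over preferred paths. With potential Phi = sum over nodes of log(size of virtual subtree), each access on 2612 nodes is O(log 2612) = O(log n) amortized by the splay-tree access lemma. Cut and link are O(1) plus one access.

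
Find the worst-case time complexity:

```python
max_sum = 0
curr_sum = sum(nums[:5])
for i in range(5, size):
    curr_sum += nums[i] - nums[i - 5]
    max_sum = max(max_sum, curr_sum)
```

Time complexity: O(n).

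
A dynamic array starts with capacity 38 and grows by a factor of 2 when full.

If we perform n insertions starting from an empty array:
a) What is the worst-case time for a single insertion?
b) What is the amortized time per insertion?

(a) Worst-case single insertion: O(n) -- when the array is full at capacity c, the resize copies all c elements, and c can be Theta(n).
(b) Resizes happen at sizes 38, 76, 152, ... Total copy cost for n insertions: 38 + 76 + ... = O(n) (geometric series with ratio 1/2). Amortized cost per insertion: O(n)/n = O(1).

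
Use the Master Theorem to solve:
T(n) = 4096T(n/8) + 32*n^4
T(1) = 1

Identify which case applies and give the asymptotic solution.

a=4096, b=8, f(n)=32*n^4.
log_8(4096) = 4, so n^(log_b(a)) = n^4.
f(n) = Theta(n^4), so Case 2 applies.
T(n) = Theta(n^4 log n).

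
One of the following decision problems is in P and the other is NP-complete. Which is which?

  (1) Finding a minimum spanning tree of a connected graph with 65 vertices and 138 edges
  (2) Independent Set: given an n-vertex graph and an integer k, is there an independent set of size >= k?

(1) is P: Kruskal's / Prim's algorithms run in polynomial time.
(2) is NP-complete: complement of Clique (with k part of the input).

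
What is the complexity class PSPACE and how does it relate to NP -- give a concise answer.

PSPACE is the class of problems solvable with polynomial space. NP is a subset of PSPACE (a poly-space machine can enumerate all certificates). PSPACE-complete problems include QBF (quantified Boolean formulas) and generalized games. It is unknown whether NP = PSPACE.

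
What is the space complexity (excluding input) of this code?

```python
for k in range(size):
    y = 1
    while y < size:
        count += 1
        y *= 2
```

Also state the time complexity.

Space complexity: O(1).
Only a constant amount of auxiliary storage is used; nothing grows with n.
Time complexity: O(n log n).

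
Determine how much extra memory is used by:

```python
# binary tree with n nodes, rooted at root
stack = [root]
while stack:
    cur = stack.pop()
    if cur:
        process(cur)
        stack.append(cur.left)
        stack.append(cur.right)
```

Space complexity: O(n).
Auxiliary storage grows linearly with the input size n in the worst case.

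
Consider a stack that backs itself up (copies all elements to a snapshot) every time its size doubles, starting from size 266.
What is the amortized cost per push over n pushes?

Backups occur at sizes 266, 532, 1064, ..., copying 266 + 532 + 1064 + ... <= 2n elements total (geometric series). Spread over n pushes, the amortized backup cost is O(1) per push.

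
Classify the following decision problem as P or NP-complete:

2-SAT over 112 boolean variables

This problem is in P: 2-SAT is solvable in linear time via implication-graph SCCs.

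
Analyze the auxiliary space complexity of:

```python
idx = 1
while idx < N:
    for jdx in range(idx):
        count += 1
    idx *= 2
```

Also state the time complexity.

Space complexity: O(1).
Only a constant amount of auxiliary storage is used; nothing grows with n.
Time complexity: O(n).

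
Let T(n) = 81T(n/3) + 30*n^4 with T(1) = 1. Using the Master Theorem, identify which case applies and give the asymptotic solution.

a=81, b=3, f(n)=30*n^4.
log_3(81) = 4, so n^(log_b(a)) = n^4.
f(n) = Theta(n^4), so Case 2 applies.
T(n) = Theta(n^4 log n).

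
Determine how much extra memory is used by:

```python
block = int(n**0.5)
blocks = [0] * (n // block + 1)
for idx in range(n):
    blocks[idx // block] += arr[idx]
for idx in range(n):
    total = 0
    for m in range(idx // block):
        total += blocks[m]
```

Space complexity: O(sqrt(n)).
Storage scales with sqrt(n).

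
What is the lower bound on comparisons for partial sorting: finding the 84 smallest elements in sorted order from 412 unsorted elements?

Finding 84 smallest of 412 in sorted order: Omega(412) to identify the 84 smallest, plus Omega(84 log 84) to sort them. Total: Omega(n + k log k).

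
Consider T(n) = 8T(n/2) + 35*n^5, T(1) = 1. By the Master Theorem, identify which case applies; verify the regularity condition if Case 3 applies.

a=8, b=2, f(n)=35*n^5.
log_2(8) = 3 < 5.
f(n) = Omega(n^(3+epsilon)) for some epsilon > 0, so Case 3 is the candidate.
Regularity: a*f(n/b) = 8*35*(n/2)^5 = (8/32)*35*n^5 <= c*f(n) with c = 8/32 < 1. Satisfied.
Case 3: T(n) = Theta(n^5).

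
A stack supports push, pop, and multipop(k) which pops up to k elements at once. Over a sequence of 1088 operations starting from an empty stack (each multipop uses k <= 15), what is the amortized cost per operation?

Each element is pushed exactly once and popped at most once (whether by pop or as part of a multipop). So the total number of individual pops over the whole sequence is at most the number of pushes, which is at most 1088. Total work <= 2 * 1088, hence O(1) amortized per operation.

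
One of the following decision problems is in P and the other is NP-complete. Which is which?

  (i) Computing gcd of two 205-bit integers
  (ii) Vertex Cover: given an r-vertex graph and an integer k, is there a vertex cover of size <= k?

(i) is P: the Euclidean algorithm runs in polynomial time in the bit-length.
(ii) is NP-complete: one of Karp's 21 NP-complete problems (with k part of the input; for any fixed constant k it is in P).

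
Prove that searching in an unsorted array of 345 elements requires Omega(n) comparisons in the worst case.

An adversary can always place the target in the last position checked. Until all 345 positions are examined, the target might be in any unchecked position. Therefore 345 comparisons are necessary.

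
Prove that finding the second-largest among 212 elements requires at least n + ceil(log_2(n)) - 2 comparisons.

Lower bound (adversary): identifying the maximum requires 212-1 comparisons (each eliminates one candidate). Assign weight 1 to each element; on each comparison the adversary lets the heavier side win and gives it the loser's weight. The max ends with weight 212, but each comparison it wins at most doubles its weight, so the max must win >= ceil(log_2(212)) = 8 comparisons. The second-largest is one of those 8 direct losers to the max, and identifying which one is largest needs >= 8-1 further comparisons. Total >= 212-1 + 8-1 = 218.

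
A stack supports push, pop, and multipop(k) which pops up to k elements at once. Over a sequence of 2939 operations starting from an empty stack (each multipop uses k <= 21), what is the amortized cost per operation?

Each element is pushed exactly once and popped at most once (whether by pop or as part of a multipop). So the total number of individual pops over the whole sequence is at most the number of pushes, which is at most 2939. Total work <= 2 * 2939, hence O(1) amortized per operation.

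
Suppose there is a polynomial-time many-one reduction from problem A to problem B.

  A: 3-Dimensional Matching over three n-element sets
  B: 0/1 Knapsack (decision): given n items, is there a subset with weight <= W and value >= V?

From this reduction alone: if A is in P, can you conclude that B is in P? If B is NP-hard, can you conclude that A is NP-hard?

A poly-time reduction A <=_p B transfers tractability DOWN (B easy => A easy) and hardness UP (A hard => B hard), not the reverse.
From A in P, the reduction alone does NOT give B in P: any problem in P trivially reduces to SAT, yet SAT is not known to be in P.
From B NP-hard, the reduction alone does NOT give A NP-hard: again, easy problems reduce to hard ones.
(Here in fact A is NP-complete and B is NP-complete.)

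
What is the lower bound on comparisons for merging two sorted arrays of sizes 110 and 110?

Adversary argument: with sizes 110 and 110 (differing by at most 1), interleave the two arrays so that every consecutive pair in the output comes from different inputs. Then each of the 219 adjacent output pairs must be directly compared, or the algorithm cannot determine their relative order. So 219 comparisons are necessary; standard merge achieves this.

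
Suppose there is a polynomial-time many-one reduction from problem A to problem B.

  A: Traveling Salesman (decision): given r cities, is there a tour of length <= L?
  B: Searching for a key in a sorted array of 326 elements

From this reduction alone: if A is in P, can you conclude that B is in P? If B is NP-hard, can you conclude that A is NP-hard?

A poly-time reduction A <=_p B transfers tractability DOWN (B easy => A easy) and hardness UP (A hard => B hard), not the reverse.
From A in P, the reduction alone does NOT give B in P: any problem in P trivially reduces to SAT, yet SAT is not known to be in P.
From B NP-hard, the reduction alone does NOT give A NP-hard: again, easy problems reduce to hard ones.
(Here in fact A is NP-complete and B is in P, so no such reduction is known -- its existence would imply P = NP; the analysis concerns only what the assumed reduction would or would not let you conclude.)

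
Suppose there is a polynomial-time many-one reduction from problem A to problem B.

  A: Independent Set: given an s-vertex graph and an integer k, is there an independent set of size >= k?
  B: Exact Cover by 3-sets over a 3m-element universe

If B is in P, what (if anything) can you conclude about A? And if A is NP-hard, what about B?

A poly-time reduction A <=_p B means any A-instance can be transformed to a B-instance in poly time.
If B is in P: compose the reduction with B's poly-time algorithm to solve A in poly time, so A is in P.
If A is NP-hard: every NP problem reduces to A, which reduces to B; composing reductions, every NP problem reduces to B, so B is NP-hard.
(Here in fact A is NP-complete and B is NP-complete.)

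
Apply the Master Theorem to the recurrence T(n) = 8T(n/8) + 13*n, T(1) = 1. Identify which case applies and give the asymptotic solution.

a=8, b=8, f(n)=13*n.
log_8(8) = 1, so n^(log_b(a)) = n.
f(n) = Theta(n), so Case 2 applies.
T(n) = Theta(n log n).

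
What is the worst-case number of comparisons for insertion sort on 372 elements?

Insertion sort on reverse-sorted input: 1 + 2 + ... + (372-1) = 69006 comparisons.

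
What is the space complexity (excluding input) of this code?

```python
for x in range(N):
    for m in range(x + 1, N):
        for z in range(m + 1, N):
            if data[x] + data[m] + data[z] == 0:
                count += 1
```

Space complexity: O(1).
Only a constant amount of auxiliary storage is used; nothing grows with n.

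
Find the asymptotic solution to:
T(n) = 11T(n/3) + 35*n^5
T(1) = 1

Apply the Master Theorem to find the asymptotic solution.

a=11, b=3, f(n)=35*n^5. log_3(11) = 2.183 < 5. Case 3: T(n) = O(n^5).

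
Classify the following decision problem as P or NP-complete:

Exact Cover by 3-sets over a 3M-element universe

This problem is NP-complete: one of Karp's 21 NP-complete problems.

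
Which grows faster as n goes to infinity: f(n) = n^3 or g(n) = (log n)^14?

f(n) = n^3 grows faster: any positive polynomial dominates any polylog.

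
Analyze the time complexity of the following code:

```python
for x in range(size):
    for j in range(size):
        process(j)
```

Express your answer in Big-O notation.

Time complexity: O(n^2).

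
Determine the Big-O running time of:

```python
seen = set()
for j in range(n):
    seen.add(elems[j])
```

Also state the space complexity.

Time complexity: O(n).
Space complexity: O(n).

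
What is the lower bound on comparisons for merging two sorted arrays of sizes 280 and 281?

Adversary argument: with sizes 280 and 281 (differing by at most 1), interleave the two arrays so that every consecutive pair in the output comes from different inputs. Then each of the 560 adjacent output pairs must be directly compared, or the algorithm cannot determine their relative order. So 560 comparisons are necessary; standard merge achieves this.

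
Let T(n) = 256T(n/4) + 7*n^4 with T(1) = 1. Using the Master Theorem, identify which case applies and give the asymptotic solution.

a=256, b=4, f(n)=7*n^4.
log_4(256) = 4, so n^(log_b(a)) = n^4.
f(n) = Theta(n^4), so Case 2 applies.
T(n) = Theta(n^4 log n).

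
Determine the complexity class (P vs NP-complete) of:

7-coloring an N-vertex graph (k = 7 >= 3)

This problem is NP-complete: graph k-coloring for k>=3 is NP-complete by reduction from 3-SAT.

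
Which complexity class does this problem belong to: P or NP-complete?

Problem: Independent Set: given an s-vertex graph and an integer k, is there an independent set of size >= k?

This problem is NP-complete: complement of Clique (with k part of the input).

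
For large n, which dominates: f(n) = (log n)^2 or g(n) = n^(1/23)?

g(n) = n^(1/23) grows faster: any positive power of n dominates any polylog.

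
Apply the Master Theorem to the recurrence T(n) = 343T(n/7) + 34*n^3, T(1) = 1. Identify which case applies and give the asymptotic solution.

a=343, b=7, f(n)=34*n^3.
log_7(343) = 3, so n^(log_b(a)) = n^3.
f(n) = Theta(n^3), so Case 2 applies.
T(n) = Theta(n^3 log n).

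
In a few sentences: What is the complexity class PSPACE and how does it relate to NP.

PSPACE is the class of problems solvable with polynomial space. NP is a subset of PSPACE (a poly-space machine can enumerate all certificates). PSPACE-complete problems include QBF (quantified Boolean formulas) and generalized games. It is unknown whether NP = PSPACE.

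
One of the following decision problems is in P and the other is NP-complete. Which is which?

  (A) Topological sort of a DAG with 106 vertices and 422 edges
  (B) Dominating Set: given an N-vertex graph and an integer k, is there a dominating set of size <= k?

(A) is P: DFS-based topological sort runs in O(V+E).
(B) is NP-complete: reduces from Set Cover (with k part of the input).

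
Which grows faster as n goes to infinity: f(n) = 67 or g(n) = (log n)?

g(n) = (log n) grows faster: any unbounded function dominates a constant.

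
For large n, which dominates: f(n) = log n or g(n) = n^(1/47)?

g(n) = n^(1/47) grows faster: any positive power of n dominates log n.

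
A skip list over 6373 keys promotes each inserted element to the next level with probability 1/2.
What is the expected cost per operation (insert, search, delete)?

Expected number of levels is O(log_2(6373)) = O(log n). A search visits O(1) expected nodes per level over O(log n) levels. Insert/delete are a search plus O(1) pointer updates per level. Expected O(log n) per operation.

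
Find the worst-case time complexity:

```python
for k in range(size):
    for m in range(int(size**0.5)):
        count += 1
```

Time complexity: O(n * sqrt(n)).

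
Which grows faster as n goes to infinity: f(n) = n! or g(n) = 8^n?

f(n) = n! grows faster: n!/8^n -> infinity by Stirling.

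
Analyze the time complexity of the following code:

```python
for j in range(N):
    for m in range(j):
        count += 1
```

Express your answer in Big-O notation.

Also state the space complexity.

Time complexity: O(n^2).
Space complexity: O(1).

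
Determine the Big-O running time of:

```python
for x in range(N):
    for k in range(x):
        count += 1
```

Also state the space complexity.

Time complexity: O(n^2).
Space complexity: O(1).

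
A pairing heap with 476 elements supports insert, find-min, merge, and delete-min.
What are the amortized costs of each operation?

Pairing heaps are self-adjusting heap-ordered trees. Insert and merge link two roots: O(1). Find-min reads the root: O(1). Delete-min removes the root, then pairs children in two passes; amortized cost is O(log 476) = O(log n).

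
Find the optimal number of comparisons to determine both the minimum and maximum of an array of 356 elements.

Naive approach: 710 comparisons (355 for max + 355 for min).
Optimal: Compare elements in pairs first (floor(n/2) = 178 comparisons), then find max among winners and min among losers (177 comparisons each).
Total: ceil(3n/2) - 2 = 532 comparisons. An adversary argument shows this is also a lower bound.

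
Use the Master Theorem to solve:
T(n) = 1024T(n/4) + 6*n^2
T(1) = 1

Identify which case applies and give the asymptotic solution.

a=1024, b=4, f(n)=6*n^2.
log_4(1024) = 5 > 2.
Since f(n) = O(n^2) is polynomially smaller than n^5, Case 1 applies.
T(n) = Theta(n^5).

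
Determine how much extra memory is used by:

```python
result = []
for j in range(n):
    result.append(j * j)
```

Space complexity: O(n).
Auxiliary storage grows linearly with the input size n in the worst case.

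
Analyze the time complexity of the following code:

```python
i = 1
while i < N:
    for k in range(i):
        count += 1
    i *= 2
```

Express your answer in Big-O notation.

Time complexity: O(n).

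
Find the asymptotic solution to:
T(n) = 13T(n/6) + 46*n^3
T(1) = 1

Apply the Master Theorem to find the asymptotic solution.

a=13, b=6, f(n)=46*n^3. log_6(13) = 1.432 < 3. Case 3: T(n) = O(n^3).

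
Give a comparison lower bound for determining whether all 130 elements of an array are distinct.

In the algebraic decision-tree model, the YES region for element distinctness on 130 elements has 130! connected components (one per ordering). Ben-Or's theorem then gives a lower bound of Omega(log(n!)) = Omega(n log n).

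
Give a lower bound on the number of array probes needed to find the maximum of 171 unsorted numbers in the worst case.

Adversary: any unprobed cell could hold a value larger than everything seen so far. If fewer than 171 cells are probed, the adversary places the max in an unprobed cell. So all 171 cells must be examined; together with 171-1 comparisons this is tight.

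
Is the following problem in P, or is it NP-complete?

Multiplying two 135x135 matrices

This problem is in P: the schoolbook algorithm runs in O(n^3).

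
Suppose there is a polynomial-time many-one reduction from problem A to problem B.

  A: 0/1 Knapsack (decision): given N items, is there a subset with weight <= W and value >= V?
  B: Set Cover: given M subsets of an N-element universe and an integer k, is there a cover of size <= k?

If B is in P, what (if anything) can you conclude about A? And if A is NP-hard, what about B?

A poly-time reduction A <=_p B means any A-instance can be transformed to a B-instance in poly time.
If B is in P: compose the reduction with B's poly-time algorithm to solve A in poly time, so A is in P.
If A is NP-hard: every NP problem reduces to A, which reduces to B; composing reductions, every NP problem reduces to B, so B is NP-hard.
(Here in fact A is NP-complete and B is NP-complete.)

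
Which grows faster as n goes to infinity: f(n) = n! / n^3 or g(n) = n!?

g(n) = n! grows faster: the ratio n!/(n!/n^3) = n^3 -> infinity.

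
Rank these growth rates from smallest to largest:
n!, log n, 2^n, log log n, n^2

Ordered by growth rate: log log n < log n < n^2 < 2^n < n!.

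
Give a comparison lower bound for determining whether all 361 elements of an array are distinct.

In the algebraic decision-tree model, the YES region for element distinctness on 361 elements has 361! connected components (one per ordering). Ben-Or's theorem then gives a lower bound of Omega(log(n!)) = Omega(n log n).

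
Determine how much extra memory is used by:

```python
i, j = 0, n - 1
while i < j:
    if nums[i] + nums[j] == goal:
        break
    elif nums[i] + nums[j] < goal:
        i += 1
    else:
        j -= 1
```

Space complexity: O(1).
Only a constant amount of auxiliary storage is used; nothing grows with n.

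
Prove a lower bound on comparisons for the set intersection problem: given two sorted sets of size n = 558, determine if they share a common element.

For two sorted arrays of size n = 558, any correct algorithm must examine Omega(n) elements. If fewer are examined, an adversary places a common element in an unexamined gap. A merge-based scan achieves O(n), so the bound is tight.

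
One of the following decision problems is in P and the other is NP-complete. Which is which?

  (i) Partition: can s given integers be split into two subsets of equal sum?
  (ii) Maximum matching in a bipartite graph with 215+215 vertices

(i) is NP-complete: Subset Sum reduces to it (one of Karp's 21 NP-complete problems).
(ii) is P: Hopcroft-Karp runs in O(E sqrt(V)).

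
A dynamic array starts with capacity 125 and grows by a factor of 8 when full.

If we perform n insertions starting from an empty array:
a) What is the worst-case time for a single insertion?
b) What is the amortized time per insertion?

(a) Worst-case single insertion: O(n) -- when the array is full at capacity c, the resize copies all c elements, and c can be Theta(n).
(b) Resizes happen at sizes 125, 1000, 8000, ... Total copy cost for n insertions: 125 + 1000 + ... = O(n) (geometric series with ratio 1/8). Amortized cost per insertion: O(n)/n = O(1).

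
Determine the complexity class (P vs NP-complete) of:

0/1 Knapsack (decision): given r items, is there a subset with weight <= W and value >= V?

This problem is NP-complete: reduces from Subset Sum.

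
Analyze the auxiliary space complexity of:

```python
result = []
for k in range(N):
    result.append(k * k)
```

Space complexity: O(n).
Auxiliary storage grows linearly with the input size n in the worst case.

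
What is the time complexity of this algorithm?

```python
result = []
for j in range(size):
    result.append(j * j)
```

Time complexity: O(n).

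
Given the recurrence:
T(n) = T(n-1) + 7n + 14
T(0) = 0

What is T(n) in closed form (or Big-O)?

Dominant term in sum is 7*sum(i, i=1..n) = 7*n*(n+1)/2 = O(n^2).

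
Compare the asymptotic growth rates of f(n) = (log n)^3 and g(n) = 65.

f(n) = (log n)^3 grows faster: any unbounded function dominates a constant.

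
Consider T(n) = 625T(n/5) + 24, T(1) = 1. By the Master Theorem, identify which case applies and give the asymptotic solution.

a=625, b=5, f(n)=24.
log_5(625) = 4 > 0.
Since f(n) = O(n^0) is polynomially smaller than n^4, Case 1 applies.
T(n) = Theta(n^4).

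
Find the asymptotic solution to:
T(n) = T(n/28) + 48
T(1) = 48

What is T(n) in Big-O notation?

Each step divides n by 28 and adds 48. After log_28(n) steps, T(n) = O(log n).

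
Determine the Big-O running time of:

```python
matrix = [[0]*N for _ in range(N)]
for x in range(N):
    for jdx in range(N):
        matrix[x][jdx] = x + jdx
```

Time complexity: O(n^2).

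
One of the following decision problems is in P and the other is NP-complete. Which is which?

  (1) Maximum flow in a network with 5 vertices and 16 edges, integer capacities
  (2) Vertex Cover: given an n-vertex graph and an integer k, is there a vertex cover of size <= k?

(1) is P: Edmonds-Karp / push-relabel run in polynomial time.
(2) is NP-complete: one of Karp's 21 NP-complete problems (with k part of the input; for any fixed constant k it is in P).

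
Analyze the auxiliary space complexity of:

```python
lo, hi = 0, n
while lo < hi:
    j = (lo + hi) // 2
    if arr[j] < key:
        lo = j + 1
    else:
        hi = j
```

Space complexity: O(1).
Only a constant amount of auxiliary storage is used; nothing grows with n.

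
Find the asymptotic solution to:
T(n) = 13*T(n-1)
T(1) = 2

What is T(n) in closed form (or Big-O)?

Each step multiplies by 13. T(n) = T(1)*13^(n-1) = 2*13^(n-1).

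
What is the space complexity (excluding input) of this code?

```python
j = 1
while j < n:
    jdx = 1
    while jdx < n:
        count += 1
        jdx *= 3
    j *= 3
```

Space complexity: O(1).
Only a constant amount of auxiliary storage is used; nothing grows with n.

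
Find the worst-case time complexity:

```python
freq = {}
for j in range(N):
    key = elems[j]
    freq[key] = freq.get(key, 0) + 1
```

Time complexity: O(n).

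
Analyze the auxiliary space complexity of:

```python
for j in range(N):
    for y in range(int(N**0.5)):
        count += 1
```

Space complexity: O(1).
Only a constant amount of auxiliary storage is used; nothing grows with n.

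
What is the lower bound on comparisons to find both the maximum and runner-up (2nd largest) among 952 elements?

Lower bound: finding the max needs 952-1 comparisons. By an adversary weight-doubling argument, the maximum element must personally win at least ceil(log_2(952)) = 10 comparisons in any correct algorithm. The 2nd largest is among those 10 direct losers, and distinguishing it requires 10-1 more comparisons. Total >= 952-1 + 10-1 = 960. A balanced tournament achieves this bound exactly.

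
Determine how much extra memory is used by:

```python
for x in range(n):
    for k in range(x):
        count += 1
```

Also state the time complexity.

Space complexity: O(1).
Only a constant amount of auxiliary storage is used; nothing grows with n.
Time complexity: O(n^2).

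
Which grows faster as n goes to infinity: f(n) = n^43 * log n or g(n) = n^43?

f(n) = n^43 * log n grows faster: extra log n factor -> infinity.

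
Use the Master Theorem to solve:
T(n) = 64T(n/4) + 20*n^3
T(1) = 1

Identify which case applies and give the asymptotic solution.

a=64, b=4, f(n)=20*n^3.
log_4(64) = 3, so n^(log_b(a)) = n^3.
f(n) = Theta(n^3), so Case 2 applies.
T(n) = Theta(n^3 log n).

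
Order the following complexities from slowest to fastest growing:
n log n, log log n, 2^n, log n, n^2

Ordered by growth rate: log log n < log n < n log n < n^2 < 2^n.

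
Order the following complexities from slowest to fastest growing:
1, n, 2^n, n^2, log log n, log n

Ordered by growth rate: 1 < log log n < log n < n < n^2 < 2^n.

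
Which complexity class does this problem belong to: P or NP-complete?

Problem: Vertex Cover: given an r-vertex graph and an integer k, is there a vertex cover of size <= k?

This problem is NP-complete: one of Karp's 21 NP-complete problems (with k part of the input; for any fixed constant k it is in P).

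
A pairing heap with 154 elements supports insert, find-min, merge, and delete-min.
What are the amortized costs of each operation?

Pairing heaps are self-adjusting heap-ordered trees. Insert and merge link two roots: O(1). Find-min reads the root: O(1). Delete-min removes the root, then pairs children in two passes; amortized cost is O(log 154) = O(log n).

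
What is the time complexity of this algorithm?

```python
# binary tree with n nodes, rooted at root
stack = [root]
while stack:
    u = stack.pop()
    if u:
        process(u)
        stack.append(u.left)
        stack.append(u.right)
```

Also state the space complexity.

Time complexity: O(n).
Space complexity: O(n).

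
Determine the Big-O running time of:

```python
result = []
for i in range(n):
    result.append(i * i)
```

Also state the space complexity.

Time complexity: O(n).
Space complexity: O(n).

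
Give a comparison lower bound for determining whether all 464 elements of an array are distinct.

In the algebraic decision-tree model, the YES region for element distinctness on 464 elements has 464! connected components (one per ordering). Ben-Or's theorem then gives a lower bound of Omega(log(n!)) = Omega(n log n).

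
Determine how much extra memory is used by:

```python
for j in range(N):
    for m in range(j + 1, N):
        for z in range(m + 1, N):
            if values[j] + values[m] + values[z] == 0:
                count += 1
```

Space complexity: O(1).
Only a constant amount of auxiliary storage is used; nothing grows with n.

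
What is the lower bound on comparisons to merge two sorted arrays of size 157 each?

To merge two sorted arrays of size 157, we need at least 313 comparisons in the worst case. An adversary can force every element to be compared.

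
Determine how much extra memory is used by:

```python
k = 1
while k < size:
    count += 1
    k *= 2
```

Space complexity: O(1).
Only a constant amount of auxiliary storage is used; nothing grows with n.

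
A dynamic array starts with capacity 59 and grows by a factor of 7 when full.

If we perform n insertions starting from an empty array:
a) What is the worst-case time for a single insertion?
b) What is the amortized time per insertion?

(a) Worst-case single insertion: O(n) -- when the array is full at capacity c, the resize copies all c elements, and c can be Theta(n).
(b) Resizes happen at sizes 59, 413, 2891, ... Total copy cost for n insertions: 59 + 413 + ... = O(n) (geometric series with ratio 1/7). Amortized cost per insertion: O(n)/n = O(1).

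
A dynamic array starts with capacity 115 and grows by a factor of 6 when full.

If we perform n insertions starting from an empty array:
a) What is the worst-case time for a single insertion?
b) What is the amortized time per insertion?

(a) Worst-case single insertion: O(n) -- when the array is full at capacity c, the resize copies all c elements, and c can be Theta(n).
(b) Resizes happen at sizes 115, 690, 4140, ... Total copy cost for n insertions: 115 + 690 + ... = O(n) (geometric series with ratio 1/6). Amortized cost per insertion: O(n)/n = O(1).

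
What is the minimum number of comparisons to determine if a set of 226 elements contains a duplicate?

Determining if 226 elements are all distinct requires Omega(n log n) comparisons in the comparison model. This follows from the element distinctness lower bound.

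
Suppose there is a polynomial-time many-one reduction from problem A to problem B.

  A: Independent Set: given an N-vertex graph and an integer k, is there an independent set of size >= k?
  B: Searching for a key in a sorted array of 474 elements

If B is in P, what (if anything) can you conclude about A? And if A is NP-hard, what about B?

A poly-time reduction A <=_p B means any A-instance can be transformed to a B-instance in poly time.
If B is in P: compose the reduction with B's poly-time algorithm to solve A in poly time, so A is in P.
If A is NP-hard: every NP problem reduces to A, which reduces to B; composing reductions, every NP problem reduces to B, so B is NP-hard.
(Here in fact A is NP-complete and B is in P, so no such reduction is known -- its existence would imply P = NP; the analysis concerns only what the assumed reduction would or would not let you conclude.)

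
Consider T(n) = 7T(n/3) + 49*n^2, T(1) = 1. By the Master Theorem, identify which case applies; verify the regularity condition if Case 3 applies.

a=7, b=3, f(n)=49*n^2.
log_3(7) = 1.771 < 2.
f(n) = Omega(n^(1.771+epsilon)) for some epsilon > 0, so Case 3 is the candidate.
Regularity: a*f(n/b) = 7*49*(n/3)^2 = (7/9)*49*n^2 <= c*f(n) with c = 7/9 < 1. Satisfied.
Case 3: T(n) = Theta(n^2).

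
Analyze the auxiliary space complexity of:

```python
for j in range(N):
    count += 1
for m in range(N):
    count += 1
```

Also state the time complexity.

Space complexity: O(1).
Only a constant amount of auxiliary storage is used; nothing grows with n.
Time complexity: O(n).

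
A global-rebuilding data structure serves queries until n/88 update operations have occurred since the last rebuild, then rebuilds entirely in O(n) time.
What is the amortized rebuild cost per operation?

The O(n) rebuild is triggered by n/88 operations, so each contributes O(n)/(n/88) = O(88) = O(1) to the rebuild cost.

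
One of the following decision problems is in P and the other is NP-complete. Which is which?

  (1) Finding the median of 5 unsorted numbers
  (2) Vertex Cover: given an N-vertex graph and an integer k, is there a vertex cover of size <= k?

(1) is P: linear-time selection (median-of-medians) runs in O(n).
(2) is NP-complete: one of Karp's 21 NP-complete problems (with k part of the input; for any fixed constant k it is in P).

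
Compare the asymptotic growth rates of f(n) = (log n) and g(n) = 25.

f(n) = (log n) grows faster: any unbounded function dominates a constant.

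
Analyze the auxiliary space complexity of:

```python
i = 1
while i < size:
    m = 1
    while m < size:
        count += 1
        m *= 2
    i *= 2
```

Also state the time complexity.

Space complexity: O(1).
Only a constant amount of auxiliary storage is used; nothing grows with n.
Time complexity: O(log^2 n).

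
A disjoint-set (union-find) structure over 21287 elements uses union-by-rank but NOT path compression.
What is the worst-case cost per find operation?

Union-by-rank alone keeps every tree's height <= log_2(21287) ~= 14.4. Each find traverses from a node to its root, costing O(height) = O(log n). Without path compression this bound is tight.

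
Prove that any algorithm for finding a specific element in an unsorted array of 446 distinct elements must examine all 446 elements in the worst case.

Adversary argument: if the algorithm examines fewer than 446 elements, the adversary places the target in an unexamined position. The algorithm cannot distinguish 'not present' from 'in unexamined position'.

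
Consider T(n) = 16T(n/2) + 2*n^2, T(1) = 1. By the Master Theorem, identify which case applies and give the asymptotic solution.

a=16, b=2, f(n)=2*n^2.
log_2(16) = 4 > 2.
Since f(n) = O(n^2) is polynomially smaller than n^4, Case 1 applies.
T(n) = Theta(n^4).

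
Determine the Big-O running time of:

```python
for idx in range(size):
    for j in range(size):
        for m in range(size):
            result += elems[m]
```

Time complexity: O(n^3).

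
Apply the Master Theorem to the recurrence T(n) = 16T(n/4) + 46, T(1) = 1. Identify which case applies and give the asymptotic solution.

a=16, b=4, f(n)=46.
log_4(16) = 2 > 0.
Since f(n) = O(n^0) is polynomially smaller than n^2, Case 1 applies.
T(n) = Theta(n^2).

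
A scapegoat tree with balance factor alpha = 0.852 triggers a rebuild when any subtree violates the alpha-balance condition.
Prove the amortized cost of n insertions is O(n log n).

Define potential Phi = c * sum of |size(left(v)) - size(right(v))| over all nodes. An insertion at depth d costs O(d) = O(log n) and increases Phi by O(log n). When a rebuild of subtree of size s occurs, it costs O(s) but reduces Phi by Omega(s). With alpha = 0.852, between rebuilds Omega(s) insertions must occur. Amortized cost per insertion: O(log n).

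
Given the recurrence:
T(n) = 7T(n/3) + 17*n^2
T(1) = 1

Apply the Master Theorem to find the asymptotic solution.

a=7, b=3, f(n)=17*n^2. log_3(7) = 1.771 < 2. Case 3: T(n) = O(n^2).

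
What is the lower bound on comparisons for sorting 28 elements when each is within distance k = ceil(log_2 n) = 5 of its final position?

Partition the 28 positions into floor(n/k) blocks of k = 5 consecutive positions; any permutation within a block keeps every element within k of its final position, so there are at least (k!)^(n/k) distinguishable inputs. Lower bound: log_2((k!)^(n/k)) = (n/k) * log_2(k!) = Theta(n log k); with k = ceil(log_2 n), this is Omega(n log log n).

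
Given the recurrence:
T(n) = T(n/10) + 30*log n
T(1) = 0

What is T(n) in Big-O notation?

Each of the log_10(n) levels adds O(log n). T(n) = O(log^2 n).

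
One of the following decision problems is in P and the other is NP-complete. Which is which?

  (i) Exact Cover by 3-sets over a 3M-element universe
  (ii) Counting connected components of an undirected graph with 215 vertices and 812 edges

(i) is NP-complete: one of Karp's 21 NP-complete problems.
(ii) is P: BFS/DFS visits each vertex and edge once: O(V+E).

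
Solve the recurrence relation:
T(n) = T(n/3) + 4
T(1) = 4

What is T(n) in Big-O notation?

Each step divides n by 3 and adds 4. After log_3(n) steps, T(n) = O(log n).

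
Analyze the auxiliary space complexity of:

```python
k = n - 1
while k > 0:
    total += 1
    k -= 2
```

Space complexity: O(1).
Only a constant amount of auxiliary storage is used; nothing grows with n.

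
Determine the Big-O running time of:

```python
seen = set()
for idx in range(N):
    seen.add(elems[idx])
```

Time complexity: O(n).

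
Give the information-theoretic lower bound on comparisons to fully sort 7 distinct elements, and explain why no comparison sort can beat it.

A comparison sort is a binary decision tree whose leaves are the 7! = 5040 possible output permutations. A binary tree with L leaves has height >= ceil(log_2(L)). So any comparison sort needs >= ceil(log_2(7!)) = 13 comparisons in the worst case.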